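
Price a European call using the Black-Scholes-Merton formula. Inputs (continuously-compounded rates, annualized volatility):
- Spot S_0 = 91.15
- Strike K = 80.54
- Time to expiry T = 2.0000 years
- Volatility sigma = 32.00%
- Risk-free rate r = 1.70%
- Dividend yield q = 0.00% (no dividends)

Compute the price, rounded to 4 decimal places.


Answer: Price = 22.6695

Derivation:
d1 = (ln(S/K) + (r - q + 0.5*sigma^2) * T) / (sigma * sqrt(T)) = 0.57486134
d2 = d1 - sigma * sqrt(T) = 0.12231300
exp(-rT) = 0.96657150; exp(-qT) = 1.00000000
C = S_0 * exp(-qT) * N(d1) - K * exp(-rT) * N(d2)
N(d1) = 0.71730746; N(d2) = 0.54867443
C = 91.1500 * 1.00000000 * 0.71730746 - 80.5400 * 0.96657150 * 0.54867443 = 22.6695


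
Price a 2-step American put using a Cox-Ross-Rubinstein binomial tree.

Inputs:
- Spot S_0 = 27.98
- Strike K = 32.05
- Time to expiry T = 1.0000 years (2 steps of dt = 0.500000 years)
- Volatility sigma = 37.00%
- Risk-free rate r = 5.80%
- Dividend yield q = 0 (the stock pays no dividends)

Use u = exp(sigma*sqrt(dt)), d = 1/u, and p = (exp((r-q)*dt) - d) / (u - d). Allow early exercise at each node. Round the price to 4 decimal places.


dt = T/N = 0.500000
u = exp(sigma*sqrt(dt)) = 1.299045; d = 1/u = 0.769796
p = (exp((r-q)*dt) - d) / (u - d) = 0.490560
Discount per step: exp(-r*dt) = 0.971416
Stock lattice S(k, i) with i counting down-moves:
  k=0: S(0,0) = 27.9800
  k=1: S(1,0) = 36.3473; S(1,1) = 21.5389
  k=2: S(2,0) = 47.2168; S(2,1) = 27.9800; S(2,2) = 16.5806
Terminal payoffs V(N, i) = max(K - S_T, 0):
  V(2,0) = 0.000000; V(2,1) = 4.070000; V(2,2) = 15.469440
Backward induction: V(k, i) = exp(-r*dt) * [p * V(k+1, i) + (1-p) * V(k+1, i+1)]; then take max(V_cont, immediate exercise) for American.
  V(1,0) = exp(-r*dt) * [p*0.000000 + (1-p)*4.070000] = 2.014155; exercise = 0.000000; V(1,0) = max -> 2.014155
  V(1,1) = exp(-r*dt) * [p*4.070000 + (1-p)*15.469440] = 9.595001; exercise = 10.511103; V(1,1) = max -> 10.511103
  V(0,0) = exp(-r*dt) * [p*2.014155 + (1-p)*10.511103] = 6.161539; exercise = 4.070000; V(0,0) = max -> 6.161539

Answer: Price = V(0,0) = 6.1615


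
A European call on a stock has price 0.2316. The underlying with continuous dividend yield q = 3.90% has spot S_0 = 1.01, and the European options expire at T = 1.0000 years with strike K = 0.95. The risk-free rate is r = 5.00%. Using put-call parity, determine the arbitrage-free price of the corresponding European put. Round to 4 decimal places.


Put-call parity: C - P = S_0 * exp(-qT) - K * exp(-rT).
S_0 * exp(-qT) = 1.0100 * 0.96175071 = 0.97136822
K * exp(-rT) = 0.9500 * 0.95122942 = 0.90366795
P = C - S*exp(-qT) + K*exp(-rT)
P = 0.2316 - 0.97136822 + 0.90366795 = 0.1639

Answer: Put price = 0.1639


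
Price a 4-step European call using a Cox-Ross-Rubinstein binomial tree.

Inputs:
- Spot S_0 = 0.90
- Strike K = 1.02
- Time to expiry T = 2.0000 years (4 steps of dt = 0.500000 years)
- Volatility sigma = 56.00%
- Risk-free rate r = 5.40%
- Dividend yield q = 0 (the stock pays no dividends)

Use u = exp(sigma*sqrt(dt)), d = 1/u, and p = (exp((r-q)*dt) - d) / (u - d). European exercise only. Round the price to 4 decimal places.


dt = T/N = 0.500000
u = exp(sigma*sqrt(dt)) = 1.485839; d = 1/u = 0.673020
p = (exp((r-q)*dt) - d) / (u - d) = 0.435949
Discount per step: exp(-r*dt) = 0.973361
Stock lattice S(k, i) with i counting down-moves:
  k=0: S(0,0) = 0.9000
  k=1: S(1,0) = 1.3373; S(1,1) = 0.6057
  k=2: S(2,0) = 1.9869; S(2,1) = 0.9000; S(2,2) = 0.4077
  k=3: S(3,0) = 2.9523; S(3,1) = 1.3373; S(3,2) = 0.6057; S(3,3) = 0.2744
  k=4: S(4,0) = 4.3866; S(4,1) = 1.9869; S(4,2) = 0.9000; S(4,3) = 0.4077; S(4,4) = 0.1847
Terminal payoffs V(N, i) = max(S_T - K, 0):
  V(4,0) = 3.366619; V(4,1) = 0.966947; V(4,2) = 0.000000; V(4,3) = 0.000000; V(4,4) = 0.000000
Backward induction: V(k, i) = exp(-r*dt) * [p * V(k+1, i) + (1-p) * V(k+1, i+1)].
  V(3,0) = exp(-r*dt) * [p*3.366619 + (1-p)*0.966947] = 1.959455
  V(3,1) = exp(-r*dt) * [p*0.966947 + (1-p)*0.000000] = 0.410310
  V(3,2) = exp(-r*dt) * [p*0.000000 + (1-p)*0.000000] = 0.000000
  V(3,3) = exp(-r*dt) * [p*0.000000 + (1-p)*0.000000] = 0.000000
  V(2,0) = exp(-r*dt) * [p*1.959455 + (1-p)*0.410310] = 1.056737
  V(2,1) = exp(-r*dt) * [p*0.410310 + (1-p)*0.000000] = 0.174109
  V(2,2) = exp(-r*dt) * [p*0.000000 + (1-p)*0.000000] = 0.000000
  V(1,0) = exp(-r*dt) * [p*1.056737 + (1-p)*0.174109] = 0.544002
  V(1,1) = exp(-r*dt) * [p*0.174109 + (1-p)*0.000000] = 0.073881
  V(0,0) = exp(-r*dt) * [p*0.544002 + (1-p)*0.073881] = 0.271402

Answer: Price = V(0,0) = 0.2714


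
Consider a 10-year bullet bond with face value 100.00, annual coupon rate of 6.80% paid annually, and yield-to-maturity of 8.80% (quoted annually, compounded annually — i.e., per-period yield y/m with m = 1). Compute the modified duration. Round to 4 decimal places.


Coupon per period c = face * coupon_rate / m = 6.800000
Periods per year m = 1; per-period yield y/m = 0.088000
Number of cashflows N = 10
Cashflows (t years, CF_t, discount factor 1/(1+y/m)^(m*t), PV):
  t = 1.0000: CF_t = 6.800000, DF = 0.919118, PV = 6.250000
  t = 2.0000: CF_t = 6.800000, DF = 0.844777, PV = 5.744485
  t = 3.0000: CF_t = 6.800000, DF = 0.776450, PV = 5.279858
  t = 4.0000: CF_t = 6.800000, DF = 0.713649, PV = 4.852810
  t = 5.0000: CF_t = 6.800000, DF = 0.655927, PV = 4.460304
  t = 6.0000: CF_t = 6.800000, DF = 0.602874, PV = 4.099544
  t = 7.0000: CF_t = 6.800000, DF = 0.554112, PV = 3.767963
  t = 8.0000: CF_t = 6.800000, DF = 0.509294, PV = 3.463201
  t = 9.0000: CF_t = 6.800000, DF = 0.468101, PV = 3.183090
  t = 10.0000: CF_t = 106.800000, DF = 0.430240, PV = 45.949660
Price P = sum_t PV_t = 87.050915
First compute Macaulay numerator sum_t t * PV_t:
  t * PV_t at t = 1.0000: 6.250000
  t * PV_t at t = 2.0000: 11.488971
  t * PV_t at t = 3.0000: 15.839573
  t * PV_t at t = 4.0000: 19.411242
  t * PV_t at t = 5.0000: 22.301519
  t * PV_t at t = 6.0000: 24.597263
  t * PV_t at t = 7.0000: 26.375742
  t * PV_t at t = 8.0000: 27.705611
  t * PV_t at t = 9.0000: 28.647806
  t * PV_t at t = 10.0000: 459.496597
Macaulay duration D = 642.114324 / 87.050915 = 7.376308
Modified duration = D / (1 + y/m) = 7.376308 / (1 + 0.088000) = 6.779694

Answer: Modified duration = 6.7797


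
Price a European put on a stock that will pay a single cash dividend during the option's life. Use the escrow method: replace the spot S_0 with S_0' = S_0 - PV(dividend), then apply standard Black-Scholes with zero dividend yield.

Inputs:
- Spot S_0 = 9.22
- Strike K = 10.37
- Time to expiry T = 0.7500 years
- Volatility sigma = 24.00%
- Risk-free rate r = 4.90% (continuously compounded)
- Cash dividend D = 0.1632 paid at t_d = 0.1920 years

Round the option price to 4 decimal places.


Answer: Price = 1.3438

Derivation:
PV(D) = D * exp(-r * t_d) = 0.1632 * 0.99063612 = 0.16167181
S_0' = S_0 - PV(D) = 9.2200 - 0.16167181 = 9.05832819
d1 = (ln(S_0'/K) + (r + sigma^2/2)*T) / (sigma*sqrt(T)) = -0.36990084
d2 = d1 - sigma*sqrt(T) = -0.57774694
exp(-rT) = 0.96391708
N(-d1) = 0.64427181; N(-d2) = 0.71828251
P = K * exp(-rT) * N(-d2) - S_0' * N(-d1) = 10.3700 * 0.96391708 * 0.71828251 - 9.05832819 * 0.64427181 = 1.3438


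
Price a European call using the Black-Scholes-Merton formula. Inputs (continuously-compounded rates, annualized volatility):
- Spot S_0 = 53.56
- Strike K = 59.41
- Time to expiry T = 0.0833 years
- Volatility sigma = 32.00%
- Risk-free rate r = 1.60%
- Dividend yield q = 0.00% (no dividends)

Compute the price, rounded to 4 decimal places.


d1 = (ln(S/K) + (r - q + 0.5*sigma^2) * T) / (sigma * sqrt(T)) = -1.06176771
d2 = d1 - sigma * sqrt(T) = -1.15412528
exp(-rT) = 0.99866809; exp(-qT) = 1.00000000
C = S_0 * exp(-qT) * N(d1) - K * exp(-rT) * N(d2)
N(d1) = 0.14417058; N(d2) = 0.12422441
C = 53.5600 * 1.00000000 * 0.14417058 - 59.4100 * 0.99866809 * 0.12422441 = 0.3514

Answer: Price = 0.3514


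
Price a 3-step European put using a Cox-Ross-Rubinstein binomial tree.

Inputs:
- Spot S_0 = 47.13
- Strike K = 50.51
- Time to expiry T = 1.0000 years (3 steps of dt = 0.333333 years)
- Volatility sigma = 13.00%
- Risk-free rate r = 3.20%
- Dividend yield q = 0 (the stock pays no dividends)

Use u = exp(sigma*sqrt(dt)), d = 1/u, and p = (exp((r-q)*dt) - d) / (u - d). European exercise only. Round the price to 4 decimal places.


dt = T/N = 0.333333
u = exp(sigma*sqrt(dt)) = 1.077944; d = 1/u = 0.927692
p = (exp((r-q)*dt) - d) / (u - d) = 0.552617
Discount per step: exp(-r*dt) = 0.989390
Stock lattice S(k, i) with i counting down-moves:
  k=0: S(0,0) = 47.1300
  k=1: S(1,0) = 50.8035; S(1,1) = 43.7221
  k=2: S(2,0) = 54.7633; S(2,1) = 47.1300; S(2,2) = 40.5607
  k=3: S(3,0) = 59.0318; S(3,1) = 50.8035; S(3,2) = 43.7221; S(3,3) = 37.6278
Terminal payoffs V(N, i) = max(K - S_T, 0):
  V(3,0) = 0.000000; V(3,1) = 0.000000; V(3,2) = 6.787878; V(3,3) = 12.882200
Backward induction: V(k, i) = exp(-r*dt) * [p * V(k+1, i) + (1-p) * V(k+1, i+1)].
  V(2,0) = exp(-r*dt) * [p*0.000000 + (1-p)*0.000000] = 0.000000
  V(2,1) = exp(-r*dt) * [p*0.000000 + (1-p)*6.787878] = 3.004563
  V(2,2) = exp(-r*dt) * [p*6.787878 + (1-p)*12.882200] = 9.413428
  V(1,0) = exp(-r*dt) * [p*0.000000 + (1-p)*3.004563] = 1.329929
  V(1,1) = exp(-r*dt) * [p*3.004563 + (1-p)*9.413428] = 5.809483
  V(0,0) = exp(-r*dt) * [p*1.329929 + (1-p)*5.809483] = 3.298633

Answer: Price = V(0,0) = 3.2986


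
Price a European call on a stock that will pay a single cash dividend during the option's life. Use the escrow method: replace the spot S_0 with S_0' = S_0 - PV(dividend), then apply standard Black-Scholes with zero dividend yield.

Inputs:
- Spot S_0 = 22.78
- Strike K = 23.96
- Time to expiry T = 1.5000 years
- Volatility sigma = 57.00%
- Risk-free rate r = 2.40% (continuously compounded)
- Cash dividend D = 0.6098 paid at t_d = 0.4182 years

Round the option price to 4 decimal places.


Answer: Price = 5.7230

Derivation:
PV(D) = D * exp(-r * t_d) = 0.6098 * 0.99001340 = 0.60371017
S_0' = S_0 - PV(D) = 22.7800 - 0.60371017 = 22.17628983
d1 = (ln(S_0'/K) + (r + sigma^2/2)*T) / (sigma*sqrt(T)) = 0.28980317
d2 = d1 - sigma*sqrt(T) = -0.40830141
exp(-rT) = 0.96464029
N(d1) = 0.61401659; N(d2) = 0.34152620
C = S_0' * N(d1) - K * exp(-rT) * N(d2) = 22.17628983 * 0.61401659 - 23.9600 * 0.96464029 * 0.34152620 = 5.7230


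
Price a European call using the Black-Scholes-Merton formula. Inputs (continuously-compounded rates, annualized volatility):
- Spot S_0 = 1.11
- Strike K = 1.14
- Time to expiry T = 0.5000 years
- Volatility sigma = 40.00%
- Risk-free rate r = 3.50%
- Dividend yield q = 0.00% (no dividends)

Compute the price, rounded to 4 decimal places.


d1 = (ln(S/K) + (r - q + 0.5*sigma^2) * T) / (sigma * sqrt(T)) = 0.10900671
d2 = d1 - sigma * sqrt(T) = -0.17383600
exp(-rT) = 0.98265224; exp(-qT) = 1.00000000
C = S_0 * exp(-qT) * N(d1) - K * exp(-rT) * N(d2)
N(d1) = 0.54340142; N(d2) = 0.43099717
C = 1.1100 * 1.00000000 * 0.54340142 - 1.1400 * 0.98265224 * 0.43099717 = 0.1204

Answer: Price = 0.1204


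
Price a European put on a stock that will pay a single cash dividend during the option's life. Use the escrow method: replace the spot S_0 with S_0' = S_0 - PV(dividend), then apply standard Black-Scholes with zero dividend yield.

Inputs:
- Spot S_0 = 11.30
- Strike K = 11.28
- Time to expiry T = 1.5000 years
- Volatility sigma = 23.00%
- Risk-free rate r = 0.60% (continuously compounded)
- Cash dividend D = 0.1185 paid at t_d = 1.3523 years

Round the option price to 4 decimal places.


PV(D) = D * exp(-r * t_d) = 0.1185 * 0.99191903 = 0.11754240
S_0' = S_0 - PV(D) = 11.3000 - 0.11754240 = 11.18245760
d1 = (ln(S_0'/K) + (r + sigma^2/2)*T) / (sigma*sqrt(T)) = 0.14196397
d2 = d1 - sigma*sqrt(T) = -0.13972735
exp(-rT) = 0.99104038
N(-d1) = 0.44355423; N(-d2) = 0.55556229
P = K * exp(-rT) * N(-d2) - S_0' * N(-d1) = 11.2800 * 0.99104038 * 0.55556229 - 11.18245760 * 0.44355423 = 1.2506

Answer: Price = 1.2506


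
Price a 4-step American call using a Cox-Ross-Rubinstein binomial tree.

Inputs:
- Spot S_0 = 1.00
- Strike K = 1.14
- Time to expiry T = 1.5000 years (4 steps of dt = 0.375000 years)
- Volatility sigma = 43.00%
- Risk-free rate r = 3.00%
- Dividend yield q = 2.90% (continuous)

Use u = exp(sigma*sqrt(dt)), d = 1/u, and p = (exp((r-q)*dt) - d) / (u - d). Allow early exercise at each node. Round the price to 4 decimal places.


dt = T/N = 0.375000
u = exp(sigma*sqrt(dt)) = 1.301243; d = 1/u = 0.768496
p = (exp((r-q)*dt) - d) / (u - d) = 0.435252
Discount per step: exp(-r*dt) = 0.988813
Stock lattice S(k, i) with i counting down-moves:
  k=0: S(0,0) = 1.0000
  k=1: S(1,0) = 1.3012; S(1,1) = 0.7685
  k=2: S(2,0) = 1.6932; S(2,1) = 1.0000; S(2,2) = 0.5906
  k=3: S(3,0) = 2.2033; S(3,1) = 1.3012; S(3,2) = 0.7685; S(3,3) = 0.4539
  k=4: S(4,0) = 2.8670; S(4,1) = 1.6932; S(4,2) = 1.0000; S(4,3) = 0.5906; S(4,4) = 0.3488
Terminal payoffs V(N, i) = max(S_T - K, 0):
  V(4,0) = 1.727041; V(4,1) = 0.553234; V(4,2) = 0.000000; V(4,3) = 0.000000; V(4,4) = 0.000000
Backward induction: V(k, i) = exp(-r*dt) * [p * V(k+1, i) + (1-p) * V(k+1, i+1)]; then take max(V_cont, immediate exercise) for American.
  V(3,0) = exp(-r*dt) * [p*1.727041 + (1-p)*0.553234] = 1.052231; exercise = 1.063309; V(3,0) = max -> 1.063309
  V(3,1) = exp(-r*dt) * [p*0.553234 + (1-p)*0.000000] = 0.238102; exercise = 0.161243; V(3,1) = max -> 0.238102
  V(3,2) = exp(-r*dt) * [p*0.000000 + (1-p)*0.000000] = 0.000000; exercise = 0.000000; V(3,2) = max -> 0.000000
  V(3,3) = exp(-r*dt) * [p*0.000000 + (1-p)*0.000000] = 0.000000; exercise = 0.000000; V(3,3) = max -> 0.000000
  V(2,0) = exp(-r*dt) * [p*1.063309 + (1-p)*0.238102] = 0.590593; exercise = 0.553234; V(2,0) = max -> 0.590593
  V(2,1) = exp(-r*dt) * [p*0.238102 + (1-p)*0.000000] = 0.102475; exercise = 0.000000; V(2,1) = max -> 0.102475
  V(2,2) = exp(-r*dt) * [p*0.000000 + (1-p)*0.000000] = 0.000000; exercise = 0.000000; V(2,2) = max -> 0.000000
  V(1,0) = exp(-r*dt) * [p*0.590593 + (1-p)*0.102475] = 0.311406; exercise = 0.161243; V(1,0) = max -> 0.311406
  V(1,1) = exp(-r*dt) * [p*0.102475 + (1-p)*0.000000] = 0.044103; exercise = 0.000000; V(1,1) = max -> 0.044103
  V(0,0) = exp(-r*dt) * [p*0.311406 + (1-p)*0.044103] = 0.158653; exercise = 0.000000; V(0,0) = max -> 0.158653

Answer: Price = V(0,0) = 0.1587


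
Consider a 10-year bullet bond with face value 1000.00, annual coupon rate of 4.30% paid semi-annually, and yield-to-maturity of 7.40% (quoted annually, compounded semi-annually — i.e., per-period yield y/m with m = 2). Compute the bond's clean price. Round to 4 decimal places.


Coupon per period c = face * coupon_rate / m = 21.500000
Periods per year m = 2; per-period yield y/m = 0.037000
Number of cashflows N = 20
Cashflows (t years, CF_t, discount factor 1/(1+y/m)^(m*t), PV):
  t = 0.5000: CF_t = 21.500000, DF = 0.964320, PV = 20.732883
  t = 1.0000: CF_t = 21.500000, DF = 0.929913, PV = 19.993137
  t = 1.5000: CF_t = 21.500000, DF = 0.896734, PV = 19.279785
  t = 2.0000: CF_t = 21.500000, DF = 0.864739, PV = 18.591885
  t = 2.5000: CF_t = 21.500000, DF = 0.833885, PV = 17.928530
  t = 3.0000: CF_t = 21.500000, DF = 0.804132, PV = 17.288843
  t = 3.5000: CF_t = 21.500000, DF = 0.775441, PV = 16.671979
  t = 4.0000: CF_t = 21.500000, DF = 0.747773, PV = 16.077126
  t = 4.5000: CF_t = 21.500000, DF = 0.721093, PV = 15.503496
  t = 5.0000: CF_t = 21.500000, DF = 0.695364, PV = 14.950334
  t = 5.5000: CF_t = 21.500000, DF = 0.670554, PV = 14.416908
  t = 6.0000: CF_t = 21.500000, DF = 0.646629, PV = 13.902515
  t = 6.5000: CF_t = 21.500000, DF = 0.623557, PV = 13.406476
  t = 7.0000: CF_t = 21.500000, DF = 0.601309, PV = 12.928135
  t = 7.5000: CF_t = 21.500000, DF = 0.579854, PV = 12.466861
  t = 8.0000: CF_t = 21.500000, DF = 0.559165, PV = 12.022045
  t = 8.5000: CF_t = 21.500000, DF = 0.539214, PV = 11.593101
  t = 9.0000: CF_t = 21.500000, DF = 0.519975, PV = 11.179460
  t = 9.5000: CF_t = 21.500000, DF = 0.501422, PV = 10.780579
  t = 10.0000: CF_t = 1021.500000, DF = 0.483532, PV = 493.927542
Price P = sum_t PV_t = 783.641621

Answer: Price = 783.6416


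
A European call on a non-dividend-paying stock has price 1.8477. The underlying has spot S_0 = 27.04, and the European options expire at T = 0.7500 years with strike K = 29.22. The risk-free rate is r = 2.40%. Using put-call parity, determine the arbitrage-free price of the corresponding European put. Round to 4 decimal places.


Put-call parity: C - P = S_0 * exp(-qT) - K * exp(-rT).
S_0 * exp(-qT) = 27.0400 * 1.00000000 = 27.04000000
K * exp(-rT) = 29.2200 * 0.98216103 = 28.69874537
P = C - S*exp(-qT) + K*exp(-rT)
P = 1.8477 - 27.04000000 + 28.69874537 = 3.5064

Answer: Put price = 3.5064


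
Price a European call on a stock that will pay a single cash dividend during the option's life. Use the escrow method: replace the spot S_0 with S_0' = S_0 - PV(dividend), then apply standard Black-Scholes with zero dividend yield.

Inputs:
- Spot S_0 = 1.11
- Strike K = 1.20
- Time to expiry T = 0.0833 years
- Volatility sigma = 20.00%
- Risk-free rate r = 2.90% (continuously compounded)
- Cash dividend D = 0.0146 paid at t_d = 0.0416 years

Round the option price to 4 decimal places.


PV(D) = D * exp(-r * t_d) = 0.0146 * 0.99879433 = 0.01458240
S_0' = S_0 - PV(D) = 1.1100 - 0.01458240 = 1.09541760
d1 = (ln(S_0'/K) + (r + sigma^2/2)*T) / (sigma*sqrt(T)) = -1.50899072
d2 = d1 - sigma*sqrt(T) = -1.56671420
exp(-rT) = 0.99758722
N(d1) = 0.06565058; N(d2) = 0.05859076
C = S_0' * N(d1) - K * exp(-rT) * N(d2) = 1.09541760 * 0.06565058 - 1.2000 * 0.99758722 * 0.05859076 = 0.0018

Answer: Price = 0.0018


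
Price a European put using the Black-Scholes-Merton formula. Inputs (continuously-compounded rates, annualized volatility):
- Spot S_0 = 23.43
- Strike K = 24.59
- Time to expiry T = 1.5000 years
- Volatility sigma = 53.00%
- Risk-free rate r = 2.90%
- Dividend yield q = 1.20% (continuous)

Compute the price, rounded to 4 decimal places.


Answer: Price = 6.1929

Derivation:
d1 = (ln(S/K) + (r - q + 0.5*sigma^2) * T) / (sigma * sqrt(T)) = 0.28939781
d2 = d1 - sigma * sqrt(T) = -0.35971697
exp(-rT) = 0.95743255; exp(-qT) = 0.98216103
P = K * exp(-rT) * N(-d2) - S_0 * exp(-qT) * N(-d1)
N(-d1) = 0.38613849; N(-d2) = 0.64047060
P = 24.5900 * 0.95743255 * 0.64047060 - 23.4300 * 0.98216103 * 0.38613849 = 6.1929


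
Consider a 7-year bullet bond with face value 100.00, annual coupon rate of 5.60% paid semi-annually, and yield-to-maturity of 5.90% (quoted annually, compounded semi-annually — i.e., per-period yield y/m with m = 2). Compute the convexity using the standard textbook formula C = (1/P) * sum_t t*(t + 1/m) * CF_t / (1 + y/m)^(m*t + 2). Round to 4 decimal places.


Coupon per period c = face * coupon_rate / m = 2.800000
Periods per year m = 2; per-period yield y/m = 0.029500
Number of cashflows N = 14
Cashflows (t years, CF_t, discount factor 1/(1+y/m)^(m*t), PV):
  t = 0.5000: CF_t = 2.800000, DF = 0.971345, PV = 2.719767
  t = 1.0000: CF_t = 2.800000, DF = 0.943512, PV = 2.641833
  t = 1.5000: CF_t = 2.800000, DF = 0.916476, PV = 2.566132
  t = 2.0000: CF_t = 2.800000, DF = 0.890214, PV = 2.492600
  t = 2.5000: CF_t = 2.800000, DF = 0.864706, PV = 2.421176
  t = 3.0000: CF_t = 2.800000, DF = 0.839928, PV = 2.351798
  t = 3.5000: CF_t = 2.800000, DF = 0.815860, PV = 2.284407
  t = 4.0000: CF_t = 2.800000, DF = 0.792482, PV = 2.218949
  t = 4.5000: CF_t = 2.800000, DF = 0.769773, PV = 2.155365
  t = 5.0000: CF_t = 2.800000, DF = 0.747716, PV = 2.093604
  t = 5.5000: CF_t = 2.800000, DF = 0.726290, PV = 2.033612
  t = 6.0000: CF_t = 2.800000, DF = 0.705479, PV = 1.975340
  t = 6.5000: CF_t = 2.800000, DF = 0.685263, PV = 1.918737
  t = 7.0000: CF_t = 102.800000, DF = 0.665627, PV = 68.426480
Price P = sum_t PV_t = 98.299800
Convexity numerator sum_t t*(t + 1/m) * CF_t / (1+y/m)^(m*t + 2):
  t = 0.5000: term = 1.283066
  t = 1.0000: term = 3.738900
  t = 1.5000: term = 7.263527
  t = 2.0000: term = 11.758988
  t = 2.5000: term = 17.133056
  t = 3.0000: term = 23.298959
  t = 3.5000: term = 30.175113
  t = 4.0000: term = 37.684870
  t = 4.5000: term = 45.756278
  t = 5.0000: term = 54.321845
  t = 5.5000: term = 63.318324
  t = 6.0000: term = 72.686495
  t = 6.5000: term = 82.370967
  t = 7.0000: term = 3389.462261
Convexity = (1/P) * sum = 3840.252649 / 98.299800 = 39.066739

Answer: Convexity = 39.0667


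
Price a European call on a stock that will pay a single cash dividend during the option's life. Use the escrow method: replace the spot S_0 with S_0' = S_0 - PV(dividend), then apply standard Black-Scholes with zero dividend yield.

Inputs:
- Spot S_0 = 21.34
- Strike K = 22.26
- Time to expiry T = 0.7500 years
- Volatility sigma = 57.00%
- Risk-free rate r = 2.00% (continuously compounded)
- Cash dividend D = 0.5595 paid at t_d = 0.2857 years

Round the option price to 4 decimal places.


Answer: Price = 3.6150

Derivation:
PV(D) = D * exp(-r * t_d) = 0.5595 * 0.99430229 = 0.55631213
S_0' = S_0 - PV(D) = 21.3400 - 0.55631213 = 20.78368787
d1 = (ln(S_0'/K) + (r + sigma^2/2)*T) / (sigma*sqrt(T)) = 0.13818847
d2 = d1 - sigma*sqrt(T) = -0.35544601
exp(-rT) = 0.98511194
N(d1) = 0.55495427; N(d2) = 0.36112774
C = S_0' * N(d1) - K * exp(-rT) * N(d2) = 20.78368787 * 0.55495427 - 22.2600 * 0.98511194 * 0.36112774 = 3.6150


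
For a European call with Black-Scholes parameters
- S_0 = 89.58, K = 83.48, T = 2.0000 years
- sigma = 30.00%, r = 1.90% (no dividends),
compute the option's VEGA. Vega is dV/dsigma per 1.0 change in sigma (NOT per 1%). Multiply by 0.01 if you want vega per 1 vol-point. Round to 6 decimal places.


d1 = 0.4679279091; d2 = 0.0436638404
phi(d1) = 0.3575726226; exp(-qT) = 1.0000000000; exp(-rT) = 0.9627129409
Vega = S * exp(-qT) * phi(d1) * sqrt(T) = 89.5800 * 1.0000000000 * 0.3575726226 * 1.4142135624 = 45.299177

Answer: Vega = 45.299177


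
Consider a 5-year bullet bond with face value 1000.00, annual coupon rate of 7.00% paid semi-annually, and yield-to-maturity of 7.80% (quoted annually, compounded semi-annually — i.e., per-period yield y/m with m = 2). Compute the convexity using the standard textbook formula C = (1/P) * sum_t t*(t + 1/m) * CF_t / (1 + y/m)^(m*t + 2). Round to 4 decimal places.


Answer: Convexity = 20.7112

Derivation:
Coupon per period c = face * coupon_rate / m = 35.000000
Periods per year m = 2; per-period yield y/m = 0.039000
Number of cashflows N = 10
Cashflows (t years, CF_t, discount factor 1/(1+y/m)^(m*t), PV):
  t = 0.5000: CF_t = 35.000000, DF = 0.962464, PV = 33.686237
  t = 1.0000: CF_t = 35.000000, DF = 0.926337, PV = 32.421787
  t = 1.5000: CF_t = 35.000000, DF = 0.891566, PV = 31.204800
  t = 2.0000: CF_t = 35.000000, DF = 0.858100, PV = 30.033494
  t = 2.5000: CF_t = 35.000000, DF = 0.825890, PV = 28.906154
  t = 3.0000: CF_t = 35.000000, DF = 0.794889, PV = 27.821130
  t = 3.5000: CF_t = 35.000000, DF = 0.765052, PV = 26.776833
  t = 4.0000: CF_t = 35.000000, DF = 0.736335, PV = 25.771735
  t = 4.5000: CF_t = 35.000000, DF = 0.708696, PV = 24.804365
  t = 5.0000: CF_t = 1035.000000, DF = 0.682094, PV = 705.967770
Price P = sum_t PV_t = 967.394304
Convexity numerator sum_t t*(t + 1/m) * CF_t / (1+y/m)^(m*t + 2):
  t = 0.5000: term = 15.602400
  t = 1.0000: term = 45.050240
  t = 1.5000: term = 86.718461
  t = 2.0000: term = 139.105648
  t = 2.5000: term = 200.826248
  t = 3.0000: term = 270.603222
  t = 3.5000: term = 347.261112
  t = 4.0000: term = 429.719512
  t = 4.5000: term = 516.986901
  t = 5.0000: term = 17984.007414
Convexity = (1/P) * sum = 20035.881159 / 967.394304 = 20.711184


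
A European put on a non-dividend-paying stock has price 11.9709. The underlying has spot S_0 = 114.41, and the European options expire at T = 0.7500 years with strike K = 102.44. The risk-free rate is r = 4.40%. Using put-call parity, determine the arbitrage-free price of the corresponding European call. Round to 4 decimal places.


Answer: Call price = 27.2662

Derivation:
Put-call parity: C - P = S_0 * exp(-qT) - K * exp(-rT).
S_0 * exp(-qT) = 114.4100 * 1.00000000 = 114.41000000
K * exp(-rT) = 102.4400 * 0.96753856 = 99.11465004
C = P + S*exp(-qT) - K*exp(-rT)
C = 11.9709 + 114.41000000 - 99.11465004 = 27.2662


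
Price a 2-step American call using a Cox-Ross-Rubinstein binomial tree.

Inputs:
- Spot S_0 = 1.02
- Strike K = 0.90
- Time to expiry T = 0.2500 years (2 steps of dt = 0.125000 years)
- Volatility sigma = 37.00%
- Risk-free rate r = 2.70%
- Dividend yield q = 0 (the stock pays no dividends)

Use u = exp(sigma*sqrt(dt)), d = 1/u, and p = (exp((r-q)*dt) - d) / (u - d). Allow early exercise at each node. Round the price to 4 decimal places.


dt = T/N = 0.125000
u = exp(sigma*sqrt(dt)) = 1.139757; d = 1/u = 0.877380
p = (exp((r-q)*dt) - d) / (u - d) = 0.480228
Discount per step: exp(-r*dt) = 0.996631
Stock lattice S(k, i) with i counting down-moves:
  k=0: S(0,0) = 1.0200
  k=1: S(1,0) = 1.1626; S(1,1) = 0.8949
  k=2: S(2,0) = 1.3250; S(2,1) = 1.0200; S(2,2) = 0.7852
Terminal payoffs V(N, i) = max(S_T - K, 0):
  V(2,0) = 0.425026; V(2,1) = 0.120000; V(2,2) = 0.000000
Backward induction: V(k, i) = exp(-r*dt) * [p * V(k+1, i) + (1-p) * V(k+1, i+1)]; then take max(V_cont, immediate exercise) for American.
  V(1,0) = exp(-r*dt) * [p*0.425026 + (1-p)*0.120000] = 0.265584; exercise = 0.262552; V(1,0) = max -> 0.265584
  V(1,1) = exp(-r*dt) * [p*0.120000 + (1-p)*0.000000] = 0.057433; exercise = 0.000000; V(1,1) = max -> 0.057433
  V(0,0) = exp(-r*dt) * [p*0.265584 + (1-p)*0.057433] = 0.156863; exercise = 0.120000; V(0,0) = max -> 0.156863

Answer: Price = V(0,0) = 0.1569


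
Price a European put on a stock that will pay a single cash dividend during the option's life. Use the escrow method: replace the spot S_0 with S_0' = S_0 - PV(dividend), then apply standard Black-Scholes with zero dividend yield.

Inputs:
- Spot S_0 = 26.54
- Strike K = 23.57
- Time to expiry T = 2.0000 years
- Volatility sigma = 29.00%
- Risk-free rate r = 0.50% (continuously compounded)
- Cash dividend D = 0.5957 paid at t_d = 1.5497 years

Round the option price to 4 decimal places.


PV(D) = D * exp(-r * t_d) = 0.5957 * 0.99228144 = 0.59110206
S_0' = S_0 - PV(D) = 26.5400 - 0.59110206 = 25.94889794
d1 = (ln(S_0'/K) + (r + sigma^2/2)*T) / (sigma*sqrt(T)) = 0.46389722
d2 = d1 - sigma*sqrt(T) = 0.05377528
exp(-rT) = 0.99004983
N(-d1) = 0.32136069; N(-d2) = 0.47855710
P = K * exp(-rT) * N(-d2) - S_0' * N(-d1) = 23.5700 * 0.99004983 * 0.47855710 - 25.94889794 * 0.32136069 = 2.8284

Answer: Price = 2.8284


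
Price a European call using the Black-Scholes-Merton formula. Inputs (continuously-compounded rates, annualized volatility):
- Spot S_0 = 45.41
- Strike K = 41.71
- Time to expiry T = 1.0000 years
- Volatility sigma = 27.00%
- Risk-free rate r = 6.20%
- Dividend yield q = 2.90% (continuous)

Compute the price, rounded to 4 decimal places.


d1 = (ln(S/K) + (r - q + 0.5*sigma^2) * T) / (sigma * sqrt(T)) = 0.57200532
d2 = d1 - sigma * sqrt(T) = 0.30200532
exp(-rT) = 0.93988289; exp(-qT) = 0.97141646
C = S_0 * exp(-qT) * N(d1) - K * exp(-rT) * N(d2)
N(d1) = 0.71634082; N(d2) = 0.61867600
C = 45.4100 * 0.97141646 * 0.71634082 - 41.7100 * 0.93988289 * 0.61867600 = 7.3456

Answer: Price = 7.3456


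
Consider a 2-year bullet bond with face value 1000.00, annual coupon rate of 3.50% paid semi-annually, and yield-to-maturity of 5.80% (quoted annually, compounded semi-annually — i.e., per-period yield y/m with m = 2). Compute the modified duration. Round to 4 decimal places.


Answer: Modified duration = 1.8928

Derivation:
Coupon per period c = face * coupon_rate / m = 17.500000
Periods per year m = 2; per-period yield y/m = 0.029000
Number of cashflows N = 4
Cashflows (t years, CF_t, discount factor 1/(1+y/m)^(m*t), PV):
  t = 0.5000: CF_t = 17.500000, DF = 0.971817, PV = 17.006803
  t = 1.0000: CF_t = 17.500000, DF = 0.944429, PV = 16.527505
  t = 1.5000: CF_t = 17.500000, DF = 0.917812, PV = 16.061715
  t = 2.0000: CF_t = 1017.500000, DF = 0.891946, PV = 907.554927
Price P = sum_t PV_t = 957.150950
First compute Macaulay numerator sum_t t * PV_t:
  t * PV_t at t = 0.5000: 8.503401
  t * PV_t at t = 1.0000: 16.527505
  t * PV_t at t = 1.5000: 24.092573
  t * PV_t at t = 2.0000: 1815.109854
Macaulay duration D = 1864.233333 / 957.150950 = 1.947690
Modified duration = D / (1 + y/m) = 1.947690 / (1 + 0.029000) = 1.892799


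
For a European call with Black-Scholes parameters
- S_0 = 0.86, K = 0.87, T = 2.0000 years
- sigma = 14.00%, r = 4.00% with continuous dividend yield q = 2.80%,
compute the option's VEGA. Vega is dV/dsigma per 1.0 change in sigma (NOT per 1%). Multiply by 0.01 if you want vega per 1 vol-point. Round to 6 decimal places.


d1 = 0.1618222839; d2 = -0.0361676148
phi(d1) = 0.3937528861; exp(-qT) = 0.9455391359; exp(-rT) = 0.9231163464
Vega = S * exp(-qT) * phi(d1) * sqrt(T) = 0.8600 * 0.9455391359 * 0.3937528861 * 1.4142135624 = 0.452811

Answer: Vega = 0.452811


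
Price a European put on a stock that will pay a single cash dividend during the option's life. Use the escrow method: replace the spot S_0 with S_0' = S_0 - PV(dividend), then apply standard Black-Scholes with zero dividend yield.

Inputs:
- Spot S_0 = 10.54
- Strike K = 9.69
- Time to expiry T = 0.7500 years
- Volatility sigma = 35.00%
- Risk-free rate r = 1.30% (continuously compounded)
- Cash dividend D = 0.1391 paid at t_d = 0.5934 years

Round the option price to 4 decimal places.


PV(D) = D * exp(-r * t_d) = 0.1391 * 0.99231548 = 0.13803108
S_0' = S_0 - PV(D) = 10.5400 - 0.13803108 = 10.40196892
d1 = (ln(S_0'/K) + (r + sigma^2/2)*T) / (sigma*sqrt(T)) = 0.41763269
d2 = d1 - sigma*sqrt(T) = 0.11452380
exp(-rT) = 0.99029738
N(-d1) = 0.33810785; N(-d2) = 0.45441129
P = K * exp(-rT) * N(-d2) - S_0' * N(-d1) = 9.6900 * 0.99029738 * 0.45441129 - 10.40196892 * 0.33810785 = 0.8435

Answer: Price = 0.8435


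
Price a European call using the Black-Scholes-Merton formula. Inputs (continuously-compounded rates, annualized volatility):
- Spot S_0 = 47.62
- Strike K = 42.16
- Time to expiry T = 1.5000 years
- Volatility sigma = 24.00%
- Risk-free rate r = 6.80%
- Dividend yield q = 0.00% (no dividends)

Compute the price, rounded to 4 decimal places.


Answer: Price = 11.1480

Derivation:
d1 = (ln(S/K) + (r - q + 0.5*sigma^2) * T) / (sigma * sqrt(T)) = 0.90828759
d2 = d1 - sigma * sqrt(T) = 0.61434882
exp(-rT) = 0.90302955; exp(-qT) = 1.00000000
C = S_0 * exp(-qT) * N(d1) - K * exp(-rT) * N(d2)
N(d1) = 0.81813685; N(d2) = 0.73050758
C = 47.6200 * 1.00000000 * 0.81813685 - 42.1600 * 0.90302955 * 0.73050758 = 11.1480


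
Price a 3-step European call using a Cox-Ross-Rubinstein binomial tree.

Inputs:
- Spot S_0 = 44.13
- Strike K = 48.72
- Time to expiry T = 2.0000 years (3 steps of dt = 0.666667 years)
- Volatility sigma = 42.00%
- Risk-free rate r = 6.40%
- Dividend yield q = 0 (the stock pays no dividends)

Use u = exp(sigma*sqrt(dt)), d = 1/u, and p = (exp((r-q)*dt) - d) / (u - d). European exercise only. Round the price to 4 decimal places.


Answer: Price = V(0,0) = 11.3888

Derivation:
dt = T/N = 0.666667
u = exp(sigma*sqrt(dt)) = 1.409068; d = 1/u = 0.709689
p = (exp((r-q)*dt) - d) / (u - d) = 0.477425
Discount per step: exp(-r*dt) = 0.958231
Stock lattice S(k, i) with i counting down-moves:
  k=0: S(0,0) = 44.1300
  k=1: S(1,0) = 62.1822; S(1,1) = 31.3186
  k=2: S(2,0) = 87.6189; S(2,1) = 44.1300; S(2,2) = 22.2264
  k=3: S(3,0) = 123.4610; S(3,1) = 62.1822; S(3,2) = 31.3186; S(3,3) = 15.7739
Terminal payoffs V(N, i) = max(S_T - K, 0):
  V(3,0) = 74.741025; V(3,1) = 13.462175; V(3,2) = 0.000000; V(3,3) = 0.000000
Backward induction: V(k, i) = exp(-r*dt) * [p * V(k+1, i) + (1-p) * V(k+1, i+1)].
  V(2,0) = exp(-r*dt) * [p*74.741025 + (1-p)*13.462175] = 40.933918
  V(2,1) = exp(-r*dt) * [p*13.462175 + (1-p)*0.000000] = 6.158720
  V(2,2) = exp(-r*dt) * [p*0.000000 + (1-p)*0.000000] = 0.000000
  V(1,0) = exp(-r*dt) * [p*40.933918 + (1-p)*6.158720] = 21.810545
  V(1,1) = exp(-r*dt) * [p*6.158720 + (1-p)*0.000000] = 2.817511
  V(0,0) = exp(-r*dt) * [p*21.810545 + (1-p)*2.817511] = 11.388821


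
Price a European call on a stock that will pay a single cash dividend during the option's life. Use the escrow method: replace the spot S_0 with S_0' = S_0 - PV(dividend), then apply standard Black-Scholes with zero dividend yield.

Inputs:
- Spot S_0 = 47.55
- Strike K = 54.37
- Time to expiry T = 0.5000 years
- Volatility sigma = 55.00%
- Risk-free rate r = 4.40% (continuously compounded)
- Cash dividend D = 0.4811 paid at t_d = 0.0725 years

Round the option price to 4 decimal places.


Answer: Price = 5.0435

Derivation:
PV(D) = D * exp(-r * t_d) = 0.4811 * 0.99681508 = 0.47956774
S_0' = S_0 - PV(D) = 47.5500 - 0.47956774 = 47.07043226
d1 = (ln(S_0'/K) + (r + sigma^2/2)*T) / (sigma*sqrt(T)) = -0.11967459
d2 = d1 - sigma*sqrt(T) = -0.50858332
exp(-rT) = 0.97824024
N(d1) = 0.45237047; N(d2) = 0.30552216
C = S_0' * N(d1) - K * exp(-rT) * N(d2) = 47.07043226 * 0.45237047 - 54.3700 * 0.97824024 * 0.30552216 = 5.0435


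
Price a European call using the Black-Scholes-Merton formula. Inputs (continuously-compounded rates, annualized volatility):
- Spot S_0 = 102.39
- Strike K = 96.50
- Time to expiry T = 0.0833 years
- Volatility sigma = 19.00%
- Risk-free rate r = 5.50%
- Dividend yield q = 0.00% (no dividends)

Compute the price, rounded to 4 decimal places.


Answer: Price = 6.6594

Derivation:
d1 = (ln(S/K) + (r - q + 0.5*sigma^2) * T) / (sigma * sqrt(T)) = 1.19136249
d2 = d1 - sigma * sqrt(T) = 1.13652519
exp(-rT) = 0.99542898; exp(-qT) = 1.00000000
C = S_0 * exp(-qT) * N(d1) - K * exp(-rT) * N(d2)
N(d1) = 0.88324434; N(d2) = 0.87213159
C = 102.3900 * 1.00000000 * 0.88324434 - 96.5000 * 0.99542898 * 0.87213159 = 6.6594


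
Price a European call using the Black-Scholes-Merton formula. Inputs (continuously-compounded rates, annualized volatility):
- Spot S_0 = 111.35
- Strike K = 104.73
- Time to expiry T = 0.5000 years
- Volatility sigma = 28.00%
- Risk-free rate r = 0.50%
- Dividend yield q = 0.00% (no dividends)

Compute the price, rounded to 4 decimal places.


d1 = (ln(S/K) + (r - q + 0.5*sigma^2) * T) / (sigma * sqrt(T)) = 0.42119716
d2 = d1 - sigma * sqrt(T) = 0.22320727
exp(-rT) = 0.99750312; exp(-qT) = 1.00000000
C = S_0 * exp(-qT) * N(d1) - K * exp(-rT) * N(d2)
N(d1) = 0.66319444; N(d2) = 0.58831290
C = 111.3500 * 1.00000000 * 0.66319444 - 104.7300 * 0.99750312 * 0.58831290 = 12.3865

Answer: Price = 12.3865


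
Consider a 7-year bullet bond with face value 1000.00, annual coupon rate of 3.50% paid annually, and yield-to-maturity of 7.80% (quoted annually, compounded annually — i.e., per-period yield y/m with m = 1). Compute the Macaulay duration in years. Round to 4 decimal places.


Answer: Macaulay duration = 6.2186 years

Derivation:
Coupon per period c = face * coupon_rate / m = 35.000000
Periods per year m = 1; per-period yield y/m = 0.078000
Number of cashflows N = 7
Cashflows (t years, CF_t, discount factor 1/(1+y/m)^(m*t), PV):
  t = 1.0000: CF_t = 35.000000, DF = 0.927644, PV = 32.467532
  t = 2.0000: CF_t = 35.000000, DF = 0.860523, PV = 30.118305
  t = 3.0000: CF_t = 35.000000, DF = 0.798259, PV = 27.939058
  t = 4.0000: CF_t = 35.000000, DF = 0.740500, PV = 25.917494
  t = 5.0000: CF_t = 35.000000, DF = 0.686920, PV = 24.042202
  t = 6.0000: CF_t = 35.000000, DF = 0.637217, PV = 22.302599
  t = 7.0000: CF_t = 1035.000000, DF = 0.591111, PV = 611.799368
Price P = sum_t PV_t = 774.586558
Macaulay numerator sum_t t * PV_t:
  t * PV_t at t = 1.0000: 32.467532
  t * PV_t at t = 2.0000: 60.236609
  t * PV_t at t = 3.0000: 83.817174
  t * PV_t at t = 4.0000: 103.669975
  t * PV_t at t = 5.0000: 120.211010
  t * PV_t at t = 6.0000: 133.815595
  t * PV_t at t = 7.0000: 4282.595574
Macaulay duration D = (sum_t t * PV_t) / P = 4816.813470 / 774.586558 = 6.218561


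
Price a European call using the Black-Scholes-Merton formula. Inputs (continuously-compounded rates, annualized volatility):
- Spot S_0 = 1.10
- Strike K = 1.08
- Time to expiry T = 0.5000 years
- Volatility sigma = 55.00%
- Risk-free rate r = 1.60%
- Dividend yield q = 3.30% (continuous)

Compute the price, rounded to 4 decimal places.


Answer: Price = 0.1714

Derivation:
d1 = (ln(S/K) + (r - q + 0.5*sigma^2) * T) / (sigma * sqrt(T)) = 0.21977943
d2 = d1 - sigma * sqrt(T) = -0.16912930
exp(-rT) = 0.99203191; exp(-qT) = 0.98363538
C = S_0 * exp(-qT) * N(d1) - K * exp(-rT) * N(d2)
N(d1) = 0.58697853; N(d2) = 0.43284747
C = 1.1000 * 0.98363538 * 0.58697853 - 1.0800 * 0.99203191 * 0.43284747 = 0.1714


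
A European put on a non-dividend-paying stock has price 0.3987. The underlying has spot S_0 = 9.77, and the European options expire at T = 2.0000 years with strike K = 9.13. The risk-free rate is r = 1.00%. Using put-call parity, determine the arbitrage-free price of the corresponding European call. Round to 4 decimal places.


Answer: Call price = 1.2195

Derivation:
Put-call parity: C - P = S_0 * exp(-qT) - K * exp(-rT).
S_0 * exp(-qT) = 9.7700 * 1.00000000 = 9.77000000
K * exp(-rT) = 9.1300 * 0.98019867 = 8.94921389
C = P + S*exp(-qT) - K*exp(-rT)
C = 0.3987 + 9.77000000 - 8.94921389 = 1.2195


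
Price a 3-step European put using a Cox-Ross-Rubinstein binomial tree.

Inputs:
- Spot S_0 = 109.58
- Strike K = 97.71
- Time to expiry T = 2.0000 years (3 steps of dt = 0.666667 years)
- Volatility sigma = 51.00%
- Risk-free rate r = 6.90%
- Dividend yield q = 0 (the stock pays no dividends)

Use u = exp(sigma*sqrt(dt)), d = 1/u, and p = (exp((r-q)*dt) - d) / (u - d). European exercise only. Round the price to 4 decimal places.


dt = T/N = 0.666667
u = exp(sigma*sqrt(dt)) = 1.516512; d = 1/u = 0.659408
p = (exp((r-q)*dt) - d) / (u - d) = 0.452298
Discount per step: exp(-r*dt) = 0.955042
Stock lattice S(k, i) with i counting down-moves:
  k=0: S(0,0) = 109.5800
  k=1: S(1,0) = 166.1794; S(1,1) = 72.2579
  k=2: S(2,0) = 252.0132; S(2,1) = 109.5800; S(2,2) = 47.6474
  k=3: S(3,0) = 382.1811; S(3,1) = 166.1794; S(3,2) = 72.2579; S(3,3) = 31.4191
Terminal payoffs V(N, i) = max(K - S_T, 0):
  V(3,0) = 0.000000; V(3,1) = 0.000000; V(3,2) = 25.452103; V(3,3) = 66.290928
Backward induction: V(k, i) = exp(-r*dt) * [p * V(k+1, i) + (1-p) * V(k+1, i+1)].
  V(2,0) = exp(-r*dt) * [p*0.000000 + (1-p)*0.000000] = 0.000000
  V(2,1) = exp(-r*dt) * [p*0.000000 + (1-p)*25.452103] = 13.313447
  V(2,2) = exp(-r*dt) * [p*25.452103 + (1-p)*66.290928] = 45.669736
  V(1,0) = exp(-r*dt) * [p*0.000000 + (1-p)*13.313447] = 6.963977
  V(1,1) = exp(-r*dt) * [p*13.313447 + (1-p)*45.669736] = 29.639778
  V(0,0) = exp(-r*dt) * [p*6.963977 + (1-p)*29.639778] = 18.512113

Answer: Price = V(0,0) = 18.5121


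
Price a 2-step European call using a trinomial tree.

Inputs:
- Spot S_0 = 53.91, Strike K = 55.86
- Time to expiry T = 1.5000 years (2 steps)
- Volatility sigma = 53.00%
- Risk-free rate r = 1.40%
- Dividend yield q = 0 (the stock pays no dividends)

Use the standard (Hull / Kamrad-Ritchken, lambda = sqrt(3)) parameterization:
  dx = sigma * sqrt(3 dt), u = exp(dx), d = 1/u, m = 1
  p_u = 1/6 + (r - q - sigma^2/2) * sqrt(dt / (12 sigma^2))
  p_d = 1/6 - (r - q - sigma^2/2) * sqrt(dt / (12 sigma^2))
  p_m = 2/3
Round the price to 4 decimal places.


dt = T/N = 0.750000; dx = sigma*sqrt(3*dt) = 0.795000
u = exp(dx) = 2.214441; d = 1/u = 0.451581
p_u = 0.107020, p_m = 0.666667, p_d = 0.226313
Discount per step: exp(-r*dt) = 0.989555
Stock lattice S(k, j) with j the centered position index:
  k=0: S(0,+0) = 53.9100
  k=1: S(1,-1) = 24.3447; S(1,+0) = 53.9100; S(1,+1) = 119.3805
  k=2: S(2,-2) = 10.9936; S(2,-1) = 24.3447; S(2,+0) = 53.9100; S(2,+1) = 119.3805; S(2,+2) = 264.3611
Terminal payoffs V(N, j) = max(S_T - K, 0):
  V(2,-2) = 0.000000; V(2,-1) = 0.000000; V(2,+0) = 0.000000; V(2,+1) = 63.520514; V(2,+2) = 208.501105
Backward induction: V(k, j) = exp(-r*dt) * [p_u * V(k+1, j+1) + p_m * V(k+1, j) + p_d * V(k+1, j-1)]
  V(1,-1) = exp(-r*dt) * [p_u*0.000000 + p_m*0.000000 + p_d*0.000000] = 0.000000
  V(1,+0) = exp(-r*dt) * [p_u*63.520514 + p_m*0.000000 + p_d*0.000000] = 6.726988
  V(1,+1) = exp(-r*dt) * [p_u*208.501105 + p_m*63.520514 + p_d*0.000000] = 63.985502
  V(0,+0) = exp(-r*dt) * [p_u*63.985502 + p_m*6.726988 + p_d*0.000000] = 11.214047

Answer: Price = V(0,0) = 11.2140


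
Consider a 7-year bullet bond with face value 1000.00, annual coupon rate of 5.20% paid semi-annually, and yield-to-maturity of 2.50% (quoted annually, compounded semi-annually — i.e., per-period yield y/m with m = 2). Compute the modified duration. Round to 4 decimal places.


Answer: Modified duration = 5.9763

Derivation:
Coupon per period c = face * coupon_rate / m = 26.000000
Periods per year m = 2; per-period yield y/m = 0.012500
Number of cashflows N = 14
Cashflows (t years, CF_t, discount factor 1/(1+y/m)^(m*t), PV):
  t = 0.5000: CF_t = 26.000000, DF = 0.987654, PV = 25.679012
  t = 1.0000: CF_t = 26.000000, DF = 0.975461, PV = 25.361988
  t = 1.5000: CF_t = 26.000000, DF = 0.963418, PV = 25.048877
  t = 2.0000: CF_t = 26.000000, DF = 0.951524, PV = 24.739631
  t = 2.5000: CF_t = 26.000000, DF = 0.939777, PV = 24.434204
  t = 3.0000: CF_t = 26.000000, DF = 0.928175, PV = 24.132547
  t = 3.5000: CF_t = 26.000000, DF = 0.916716, PV = 23.834614
  t = 4.0000: CF_t = 26.000000, DF = 0.905398, PV = 23.540360
  t = 4.5000: CF_t = 26.000000, DF = 0.894221, PV = 23.249738
  t = 5.0000: CF_t = 26.000000, DF = 0.883181, PV = 22.962704
  t = 5.5000: CF_t = 26.000000, DF = 0.872277, PV = 22.679214
  t = 6.0000: CF_t = 26.000000, DF = 0.861509, PV = 22.399224
  t = 6.5000: CF_t = 26.000000, DF = 0.850873, PV = 22.122690
  t = 7.0000: CF_t = 1026.000000, DF = 0.840368, PV = 862.217661
Price P = sum_t PV_t = 1172.402462
First compute Macaulay numerator sum_t t * PV_t:
  t * PV_t at t = 0.5000: 12.839506
  t * PV_t at t = 1.0000: 25.361988
  t * PV_t at t = 1.5000: 37.573315
  t * PV_t at t = 2.0000: 49.479262
  t * PV_t at t = 2.5000: 61.085509
  t * PV_t at t = 3.0000: 72.397640
  t * PV_t at t = 3.5000: 83.421149
  t * PV_t at t = 4.0000: 94.161438
  t * PV_t at t = 4.5000: 104.623820
  t * PV_t at t = 5.0000: 114.813520
  t * PV_t at t = 5.5000: 124.735676
  t * PV_t at t = 6.0000: 134.395342
  t * PV_t at t = 6.5000: 143.797485
  t * PV_t at t = 7.0000: 6035.523627
Macaulay duration D = 7094.209279 / 1172.402462 = 6.051002
Modified duration = D / (1 + y/m) = 6.051002 / (1 + 0.012500) = 5.976298
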